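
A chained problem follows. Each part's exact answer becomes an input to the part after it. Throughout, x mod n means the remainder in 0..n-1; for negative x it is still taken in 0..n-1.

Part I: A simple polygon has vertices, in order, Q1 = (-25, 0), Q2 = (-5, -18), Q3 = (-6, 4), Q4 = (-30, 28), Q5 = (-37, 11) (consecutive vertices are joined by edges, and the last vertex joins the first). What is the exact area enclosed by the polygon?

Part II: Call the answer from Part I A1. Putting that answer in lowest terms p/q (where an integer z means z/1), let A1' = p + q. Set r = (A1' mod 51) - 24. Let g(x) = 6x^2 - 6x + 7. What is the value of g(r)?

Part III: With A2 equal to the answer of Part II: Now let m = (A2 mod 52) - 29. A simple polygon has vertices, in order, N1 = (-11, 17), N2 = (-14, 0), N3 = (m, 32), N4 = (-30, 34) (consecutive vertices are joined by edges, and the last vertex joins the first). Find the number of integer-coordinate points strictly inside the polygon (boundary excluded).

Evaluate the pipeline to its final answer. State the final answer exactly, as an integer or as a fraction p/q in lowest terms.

200

Part I: cross terms: (-25*-18 - -5*0)=450, (-5*4 - -6*-18)=-128, (-6*28 - -30*4)=-48, (-30*11 - -37*28)=706, (-37*0 - -25*11)=275; twice the area = |1255| = 1255; area = 1255/2; answer 1255/2
Part II: A1 = 1255/2; threaded value p + q = 1257; r = 9; 6*(9)^2 - 6*(9)^1 + 7 = (486) + (-54) + (7) = 439; answer 439
Part III: A2 = 439; m = -6; cross terms: (-11*0 - -14*17)=238, (-14*32 - -6*0)=-448, (-6*34 - -30*32)=756, (-30*17 - -11*34)=-136; twice the area = |410| = 410; area = 205; boundary points = 1 + 8 + 2 + 1 = 12; strictly interior points = area - boundary/2 + 1 = 200; answer 200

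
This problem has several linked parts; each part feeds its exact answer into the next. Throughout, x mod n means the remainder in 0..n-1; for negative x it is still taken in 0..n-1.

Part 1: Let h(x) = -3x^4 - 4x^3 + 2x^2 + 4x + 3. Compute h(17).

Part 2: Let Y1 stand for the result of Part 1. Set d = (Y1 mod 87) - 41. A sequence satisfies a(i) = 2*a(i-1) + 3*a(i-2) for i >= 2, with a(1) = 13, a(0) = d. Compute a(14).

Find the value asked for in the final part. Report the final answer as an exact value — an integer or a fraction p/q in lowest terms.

22719104

Part 1: -3*(17)^4 - 4*(17)^3 + 2*(17)^2 + 4*(17)^1 + 3 = (-250563) + (-19652) + (578) + (68) + (3) = -269566; answer -269566
Part 2: Y1 = -269566; d = 6; a(2) = 2*(13) + 3*(6) = 44; iterating: a(2)=44, a(3)=127, a(4)=386, a(5)=1153, a(6)=3464, a(7)=10387, a(8)=31166, a(9)=93493, a(10)=280484, a(11)=841447, a(12)=2524346, a(13)=7573033, a(14)=22719104; answer 22719104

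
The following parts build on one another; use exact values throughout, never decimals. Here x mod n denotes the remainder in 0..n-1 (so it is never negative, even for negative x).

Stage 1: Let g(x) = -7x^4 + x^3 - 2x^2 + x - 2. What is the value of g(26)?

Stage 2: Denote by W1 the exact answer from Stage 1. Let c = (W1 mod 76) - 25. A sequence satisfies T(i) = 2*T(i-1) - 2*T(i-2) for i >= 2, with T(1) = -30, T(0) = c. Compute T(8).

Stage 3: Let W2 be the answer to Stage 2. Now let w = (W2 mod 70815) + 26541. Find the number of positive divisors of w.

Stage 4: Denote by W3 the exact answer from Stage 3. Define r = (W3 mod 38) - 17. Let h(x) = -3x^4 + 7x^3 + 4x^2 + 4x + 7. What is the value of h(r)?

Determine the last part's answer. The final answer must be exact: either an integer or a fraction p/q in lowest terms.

-100431

Stage 1: -7*(26)^4 + 1*(26)^3 - 2*(26)^2 + 1*(26)^1 - 2 = (-3198832) + (17576) + (-1352) + (26) + (-2) = -3182584; answer -3182584
Stage 2: W1 = -3182584; c = 43; T(2) = 2*(-30) - 2*(43) = -146; iterating: T(2)=-146, T(3)=-232, T(4)=-172, T(5)=120, T(6)=584, T(7)=928, T(8)=688; answer 688
Stage 3: W2 = 688; w = 27229; 27229 = 73 * 373; number of divisors = (1+1) * (1+1) = 4; answer 4
Stage 4: W3 = 4; r = -13; -3*(-13)^4 + 7*(-13)^3 + 4*(-13)^2 + 4*(-13)^1 + 7 = (-85683) + (-15379) + (676) + (-52) + (7) = -100431; answer -100431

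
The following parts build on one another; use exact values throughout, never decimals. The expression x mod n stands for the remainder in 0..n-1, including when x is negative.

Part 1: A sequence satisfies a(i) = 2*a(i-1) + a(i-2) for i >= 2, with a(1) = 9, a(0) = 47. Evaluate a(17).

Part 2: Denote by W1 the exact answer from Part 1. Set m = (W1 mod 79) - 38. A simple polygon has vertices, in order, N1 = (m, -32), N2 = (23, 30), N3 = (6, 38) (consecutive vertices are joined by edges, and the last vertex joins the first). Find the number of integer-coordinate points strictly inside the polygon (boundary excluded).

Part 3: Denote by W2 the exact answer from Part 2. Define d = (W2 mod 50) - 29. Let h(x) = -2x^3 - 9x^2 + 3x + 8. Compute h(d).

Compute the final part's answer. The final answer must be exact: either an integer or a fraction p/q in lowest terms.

Part 1: a(2) = 2*(9) + 1*(47) = 65; iterating: a(2)=65, a(3)=139, a(4)=343, a(5)=825, a(6)=1993, a(7)=4811, a(8)=11615, a(9)=28041, a(10)=67697, a(11)=163435, a(12)=394567, a(13)=952569, a(14)=2299705, a(15)=5551979, a(16)=13403663, a(17)=32359305; answer 32359305
Part 2: W1 = 32359305; m = -2; cross terms: (-2*30 - 23*-32)=676, (23*38 - 6*30)=694, (6*-32 - -2*38)=-116; twice the area = |1254| = 1254; area = 627; boundary points = 1 + 1 + 2 = 4; strictly interior points = area - boundary/2 + 1 = 626; answer 626
Part 3: W2 = 626; d = -3; -2*(-3)^3 - 9*(-3)^2 + 3*(-3)^1 + 8 = (54) + (-81) + (-9) + (8) = -28; answer -28

-28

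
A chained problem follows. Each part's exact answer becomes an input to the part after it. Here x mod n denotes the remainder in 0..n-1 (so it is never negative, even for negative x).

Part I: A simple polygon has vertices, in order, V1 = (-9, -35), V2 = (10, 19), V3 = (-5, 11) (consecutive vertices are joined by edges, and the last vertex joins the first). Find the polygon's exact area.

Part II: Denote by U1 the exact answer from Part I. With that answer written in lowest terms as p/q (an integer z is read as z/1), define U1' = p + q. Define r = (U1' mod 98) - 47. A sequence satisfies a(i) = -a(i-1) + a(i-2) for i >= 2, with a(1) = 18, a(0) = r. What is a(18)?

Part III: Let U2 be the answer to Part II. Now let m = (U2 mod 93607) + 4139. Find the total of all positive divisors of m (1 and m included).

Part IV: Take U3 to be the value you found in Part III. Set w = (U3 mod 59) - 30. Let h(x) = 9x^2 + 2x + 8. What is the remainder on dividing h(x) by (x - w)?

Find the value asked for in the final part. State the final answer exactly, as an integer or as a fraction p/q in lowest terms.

Part I: cross terms: (-9*19 - 10*-35)=179, (10*11 - -5*19)=205, (-5*-35 - -9*11)=274; twice the area = |658| = 658; area = 329; answer 329
Part II: U1 = 329; threaded value p + q = 330; r = -11; a(2) = -1*(18) + 1*(-11) = -29; iterating: a(2)=-29, a(3)=47, a(4)=-76, a(5)=123, a(6)=-199, a(7)=322, a(8)=-521, a(9)=843, a(10)=-1364, a(11)=2207, a(12)=-3571, a(13)=5778, a(14)=-9349, a(15)=15127, a(16)=-24476, a(17)=39603, a(18)=-64079; answer -64079
Part III: U2 = -64079; m = 33667; 33667 = 131 * 257; sigma = (1 + 131) * (1 + 257) = 132 * 258 = 34056; answer 34056
Part IV: U3 = 34056; w = -17; remainder = value at the root: 9*(-17)^2 + 2*(-17)^1 + 8 = (2601) + (-34) + (8) = 2575; answer 2575

2575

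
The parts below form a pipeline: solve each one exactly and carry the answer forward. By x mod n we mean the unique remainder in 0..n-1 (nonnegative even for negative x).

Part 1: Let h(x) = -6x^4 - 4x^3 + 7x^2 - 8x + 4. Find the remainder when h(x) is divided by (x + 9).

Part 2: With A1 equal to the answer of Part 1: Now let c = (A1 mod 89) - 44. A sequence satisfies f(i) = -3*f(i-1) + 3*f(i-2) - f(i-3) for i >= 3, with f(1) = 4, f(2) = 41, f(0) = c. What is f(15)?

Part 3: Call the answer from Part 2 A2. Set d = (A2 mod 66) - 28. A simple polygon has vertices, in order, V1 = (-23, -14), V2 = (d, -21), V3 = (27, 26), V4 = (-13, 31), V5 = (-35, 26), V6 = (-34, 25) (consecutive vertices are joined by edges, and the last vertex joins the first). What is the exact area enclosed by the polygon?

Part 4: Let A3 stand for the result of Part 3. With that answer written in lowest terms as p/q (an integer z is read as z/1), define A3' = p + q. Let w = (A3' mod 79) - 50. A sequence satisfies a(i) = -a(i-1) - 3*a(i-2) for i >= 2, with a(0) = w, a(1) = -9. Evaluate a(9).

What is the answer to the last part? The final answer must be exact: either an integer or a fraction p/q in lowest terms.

Part 1: remainder = value at the root: -6*(-9)^4 - 4*(-9)^3 + 7*(-9)^2 - 8*(-9)^1 + 4 = (-39366) + (2916) + (567) + (72) + (4) = -35807; answer -35807
Part 2: A1 = -35807; c = 16; f(3) = -3*(41) + 3*(4) - 1*(16) = -127; iterating: f(3)=-127, f(4)=500, f(5)=-1922, f(6)=7393, f(7)=-28445, f(8)=109436, f(9)=-421036, f(10)=1619861, f(11)=-6232127, f(12)=23977000, f(13)=-92247242, f(14)=354904853, f(15)=-1365433285; answer -1365433285
Part 3: A2 = -1365433285; d = 31; cross terms: (-23*-21 - 31*-14)=917, (31*26 - 27*-21)=1373, (27*31 - -13*26)=1175, (-13*26 - -35*31)=747, (-35*25 - -34*26)=9, (-34*-14 - -23*25)=1051; twice the area = |5272| = 5272; area = 2636; answer 2636
Part 4: A3 = 2636; threaded value p + q = 2637; w = -20; a(2) = -1*(-9) - 3*(-20) = 69; iterating: a(2)=69, a(3)=-42, a(4)=-165, a(5)=291, a(6)=204, a(7)=-1077, a(8)=465, a(9)=2766; answer 2766

2766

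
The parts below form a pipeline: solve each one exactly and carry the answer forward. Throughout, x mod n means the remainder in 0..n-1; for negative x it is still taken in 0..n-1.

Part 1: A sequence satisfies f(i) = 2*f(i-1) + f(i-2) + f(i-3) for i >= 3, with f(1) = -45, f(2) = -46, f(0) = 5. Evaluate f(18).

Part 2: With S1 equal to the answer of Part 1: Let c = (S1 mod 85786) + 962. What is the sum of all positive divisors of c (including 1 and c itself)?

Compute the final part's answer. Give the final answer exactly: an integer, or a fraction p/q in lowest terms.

10920

Part 1: f(3) = 2*(-46) + 1*(-45) + 1*(5) = -132; iterating: f(3)=-132, f(4)=-355, f(5)=-888, f(6)=-2263, f(7)=-5769, f(8)=-14689, f(9)=-37410, f(10)=-95278, f(11)=-242655, f(12)=-617998, f(13)=-1573929, f(14)=-4008511, f(15)=-10208949, f(16)=-26000338, f(17)=-66218136, f(18)=-168645559; answer -168645559
Part 2: S1 = -168645559; c = 10679; 10679 = 59 * 181; sigma = (1 + 59) * (1 + 181) = 60 * 182 = 10920; answer 10920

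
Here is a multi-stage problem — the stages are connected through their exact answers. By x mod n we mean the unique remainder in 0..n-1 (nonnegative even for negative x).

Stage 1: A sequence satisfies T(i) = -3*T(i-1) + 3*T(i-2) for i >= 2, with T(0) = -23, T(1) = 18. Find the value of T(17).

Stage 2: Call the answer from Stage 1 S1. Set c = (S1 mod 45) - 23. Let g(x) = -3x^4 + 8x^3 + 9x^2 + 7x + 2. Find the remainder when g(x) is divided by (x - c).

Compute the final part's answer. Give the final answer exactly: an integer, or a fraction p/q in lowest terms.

Stage 1: T(2) = -3*(18) + 3*(-23) = -123; iterating: T(2)=-123, T(3)=423, T(4)=-1638, T(5)=6183, T(6)=-23463, T(7)=88938, T(8)=-337203, T(9)=1278423, T(10)=-4846878, T(11)=18375903, T(12)=-69668343, T(13)=264132738, T(14)=-1001403243, T(15)=3796607943, T(16)=-14394033558, T(17)=54571924503; answer 54571924503
Stage 2: S1 = 54571924503; c = -5; remainder = value at the root: -3*(-5)^4 + 8*(-5)^3 + 9*(-5)^2 + 7*(-5)^1 + 2 = (-1875) + (-1000) + (225) + (-35) + (2) = -2683; answer -2683

-2683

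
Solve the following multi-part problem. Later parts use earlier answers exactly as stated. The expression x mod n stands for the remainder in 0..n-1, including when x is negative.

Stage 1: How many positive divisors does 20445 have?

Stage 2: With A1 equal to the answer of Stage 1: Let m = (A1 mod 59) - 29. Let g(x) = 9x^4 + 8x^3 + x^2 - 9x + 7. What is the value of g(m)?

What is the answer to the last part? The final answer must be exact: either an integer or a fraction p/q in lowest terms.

Stage 1: 20445 = 3 * 5 * 29 * 47; number of divisors = (1+1) * (1+1) * (1+1) * (1+1) = 16; answer 16
Stage 2: A1 = 16; m = -13; 9*(-13)^4 + 8*(-13)^3 + 1*(-13)^2 - 9*(-13)^1 + 7 = (257049) + (-17576) + (169) + (117) + (7) = 239766; answer 239766

239766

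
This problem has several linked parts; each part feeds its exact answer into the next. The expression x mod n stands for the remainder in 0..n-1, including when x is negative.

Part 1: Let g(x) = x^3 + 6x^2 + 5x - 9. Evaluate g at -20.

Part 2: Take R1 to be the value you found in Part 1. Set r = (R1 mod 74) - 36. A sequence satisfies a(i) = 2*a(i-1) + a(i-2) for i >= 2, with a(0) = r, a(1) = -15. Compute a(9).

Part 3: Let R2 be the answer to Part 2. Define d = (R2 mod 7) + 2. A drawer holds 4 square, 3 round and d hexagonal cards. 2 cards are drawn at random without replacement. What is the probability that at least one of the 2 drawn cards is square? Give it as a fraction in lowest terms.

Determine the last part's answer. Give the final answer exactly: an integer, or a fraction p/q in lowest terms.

Part 1: 1*(-20)^3 + 6*(-20)^2 + 5*(-20)^1 - 9 = (-8000) + (2400) + (-100) + (-9) = -5709; answer -5709
Part 2: R1 = -5709; r = 27; a(2) = 2*(-15) + 1*(27) = -3; iterating: a(2)=-3, a(3)=-21, a(4)=-45, a(5)=-111, a(6)=-267, a(7)=-645, a(8)=-1557, a(9)=-3759; answer -3759
Part 3: R2 = -3759; d = 2; total draws C(9,2) = 36; complement C(5,2) = 10; favorable 36 - 10 = 26; P = 13/18; answer 13/18

13/18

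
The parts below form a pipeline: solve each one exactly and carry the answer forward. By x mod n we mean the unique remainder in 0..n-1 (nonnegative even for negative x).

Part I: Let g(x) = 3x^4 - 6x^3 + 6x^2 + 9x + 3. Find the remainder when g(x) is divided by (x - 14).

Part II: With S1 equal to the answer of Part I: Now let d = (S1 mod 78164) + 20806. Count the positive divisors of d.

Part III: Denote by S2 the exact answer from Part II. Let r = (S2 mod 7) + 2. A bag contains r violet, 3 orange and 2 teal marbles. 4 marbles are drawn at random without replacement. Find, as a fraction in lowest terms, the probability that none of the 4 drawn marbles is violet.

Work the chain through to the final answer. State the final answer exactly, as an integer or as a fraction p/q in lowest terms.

Part I: remainder = value at the root: 3*(14)^4 - 6*(14)^3 + 6*(14)^2 + 9*(14)^1 + 3 = (115248) + (-16464) + (1176) + (126) + (3) = 100089; answer 100089
Part II: S1 = 100089; d = 42731; 42731 = 13 * 19 * 173; number of divisors = (1+1) * (1+1) * (1+1) = 8; answer 8
Part III: S2 = 8; r = 3; total draws C(8,4) = 70; favorable C(5,4) = 5; P = 1/14; answer 1/14

1/14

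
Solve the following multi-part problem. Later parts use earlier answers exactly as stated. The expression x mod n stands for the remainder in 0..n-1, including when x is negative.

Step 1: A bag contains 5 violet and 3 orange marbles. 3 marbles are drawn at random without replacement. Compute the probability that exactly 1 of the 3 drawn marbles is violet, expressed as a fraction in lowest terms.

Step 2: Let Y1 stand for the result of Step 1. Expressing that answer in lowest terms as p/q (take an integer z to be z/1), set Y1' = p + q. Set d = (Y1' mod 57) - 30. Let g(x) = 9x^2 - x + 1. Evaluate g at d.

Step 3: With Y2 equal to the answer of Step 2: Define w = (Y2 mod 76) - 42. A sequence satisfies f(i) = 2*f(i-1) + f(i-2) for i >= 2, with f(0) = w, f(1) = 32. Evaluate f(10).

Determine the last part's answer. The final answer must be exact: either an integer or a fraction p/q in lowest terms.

Step 1: total draws C(8,3) = 56; favorable C(5,1)*C(3,2) = 15; P = 15/56; answer 15/56
Step 2: Y1 = 15/56; threaded value p + q = 71; d = -16; 9*(-16)^2 - 1*(-16)^1 + 1 = (2304) + (16) + (1) = 2321; answer 2321
Step 3: Y2 = 2321; w = -1; f(2) = 2*(32) + 1*(-1) = 63; iterating: f(2)=63, f(3)=158, f(4)=379, f(5)=916, f(6)=2211, f(7)=5338, f(8)=12887, f(9)=31112, f(10)=75111; answer 75111

75111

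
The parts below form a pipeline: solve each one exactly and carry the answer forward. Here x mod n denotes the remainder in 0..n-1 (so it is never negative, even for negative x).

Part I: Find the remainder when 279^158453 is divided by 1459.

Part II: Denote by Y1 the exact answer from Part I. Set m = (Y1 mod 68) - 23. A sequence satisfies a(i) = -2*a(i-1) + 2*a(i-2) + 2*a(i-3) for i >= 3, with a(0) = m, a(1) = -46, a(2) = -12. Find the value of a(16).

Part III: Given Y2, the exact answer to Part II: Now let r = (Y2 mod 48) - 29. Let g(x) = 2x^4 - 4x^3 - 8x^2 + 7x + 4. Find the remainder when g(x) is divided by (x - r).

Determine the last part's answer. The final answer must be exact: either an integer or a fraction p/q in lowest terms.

1505191

Part I: squarings mod 1459: 279^1=279, 279^2=514, 279^4=117, 279^8=558, 279^16=597, 279^32=413, 279^64=1325, 279^128=448, 279^256=821, 279^512=1442, 279^1024=289, 279^2048=358, 279^4096=1231, 279^8192=919, 279^16384=1259, 279^32768=607, 279^65536=781, 279^131072=99; 279^158453 = 279^1 * 279^4 * 279^16 * 279^32 * 279^64 * 279^128 * 279^512 * 279^2048 * 279^8192 * 279^16384 * 279^131072 = 237 (mod 1459); answer 237
Part II: Y1 = 237; m = 10; a(3) = -2*(-12) + 2*(-46) + 2*(10) = -48; iterating: a(3)=-48, a(4)=-20, a(5)=-80, a(6)=24, a(7)=-248, a(8)=384, a(9)=-1216, a(10)=2704, a(11)=-7072, a(12)=17120, a(13)=-42976, a(14)=106048, a(15)=-263808, a(16)=653760; answer 653760
Part III: Y2 = 653760; r = -29; remainder = value at the root: 2*(-29)^4 - 4*(-29)^3 - 8*(-29)^2 + 7*(-29)^1 + 4 = (1414562) + (97556) + (-6728) + (-203) + (4) = 1505191; answer 1505191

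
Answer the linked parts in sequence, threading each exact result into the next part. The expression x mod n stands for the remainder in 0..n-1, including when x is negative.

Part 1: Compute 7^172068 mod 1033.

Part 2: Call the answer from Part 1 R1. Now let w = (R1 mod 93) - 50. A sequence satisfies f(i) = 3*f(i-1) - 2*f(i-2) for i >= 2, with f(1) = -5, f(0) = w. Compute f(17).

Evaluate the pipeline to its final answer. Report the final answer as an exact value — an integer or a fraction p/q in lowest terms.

Part 1: squarings mod 1033: 7^1=7, 7^2=49, 7^4=335, 7^8=661, 7^16=995, 7^32=411, 7^64=542, 7^128=392, 7^256=780, 7^512=996, 7^1024=336, 7^2048=299, 7^4096=563, 7^8192=871, 7^16384=419, 7^32768=984, 7^65536=335, 7^131072=661; 7^172068 = 7^4 * 7^32 * 7^8192 * 7^32768 * 7^131072 = 795 (mod 1033); answer 795
Part 2: R1 = 795; w = 1; f(2) = 3*(-5) - 2*(1) = -17; iterating: f(2)=-17, f(3)=-41, f(4)=-89, f(5)=-185, f(6)=-377, f(7)=-761, f(8)=-1529, f(9)=-3065, f(10)=-6137, f(11)=-12281, f(12)=-24569, f(13)=-49145, f(14)=-98297, f(15)=-196601, f(16)=-393209, f(17)=-786425; answer -786425

-786425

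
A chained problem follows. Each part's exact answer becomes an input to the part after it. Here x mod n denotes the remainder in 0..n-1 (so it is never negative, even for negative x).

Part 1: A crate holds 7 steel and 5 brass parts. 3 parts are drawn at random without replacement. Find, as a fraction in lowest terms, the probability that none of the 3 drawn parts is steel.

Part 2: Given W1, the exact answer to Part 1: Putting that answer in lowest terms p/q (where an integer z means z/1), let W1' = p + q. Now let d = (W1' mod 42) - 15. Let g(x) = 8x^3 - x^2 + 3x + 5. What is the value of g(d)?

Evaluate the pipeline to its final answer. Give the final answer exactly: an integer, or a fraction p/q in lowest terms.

4061

Part 1: total draws C(12,3) = 220; favorable C(5,3) = 10; P = 1/22; answer 1/22
Part 2: W1 = 1/22; threaded value p + q = 23; d = 8; 8*(8)^3 - 1*(8)^2 + 3*(8)^1 + 5 = (4096) + (-64) + (24) + (5) = 4061; answer 4061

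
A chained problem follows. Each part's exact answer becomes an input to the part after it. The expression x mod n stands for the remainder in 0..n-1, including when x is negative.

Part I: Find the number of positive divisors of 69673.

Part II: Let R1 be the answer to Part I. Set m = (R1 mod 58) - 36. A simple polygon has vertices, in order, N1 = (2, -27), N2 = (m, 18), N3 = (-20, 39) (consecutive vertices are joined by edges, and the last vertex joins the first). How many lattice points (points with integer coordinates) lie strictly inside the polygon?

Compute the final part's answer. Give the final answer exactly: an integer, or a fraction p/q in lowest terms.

Part I: 69673 = 19^2 * 193; number of divisors = (2+1) * (1+1) = 6; answer 6
Part II: R1 = 6; m = -30; cross terms: (2*18 - -30*-27)=-774, (-30*39 - -20*18)=-810, (-20*-27 - 2*39)=462; twice the area = |-1122| = 1122; area = 561; boundary points = 1 + 1 + 22 = 24; strictly interior points = area - boundary/2 + 1 = 550; answer 550

550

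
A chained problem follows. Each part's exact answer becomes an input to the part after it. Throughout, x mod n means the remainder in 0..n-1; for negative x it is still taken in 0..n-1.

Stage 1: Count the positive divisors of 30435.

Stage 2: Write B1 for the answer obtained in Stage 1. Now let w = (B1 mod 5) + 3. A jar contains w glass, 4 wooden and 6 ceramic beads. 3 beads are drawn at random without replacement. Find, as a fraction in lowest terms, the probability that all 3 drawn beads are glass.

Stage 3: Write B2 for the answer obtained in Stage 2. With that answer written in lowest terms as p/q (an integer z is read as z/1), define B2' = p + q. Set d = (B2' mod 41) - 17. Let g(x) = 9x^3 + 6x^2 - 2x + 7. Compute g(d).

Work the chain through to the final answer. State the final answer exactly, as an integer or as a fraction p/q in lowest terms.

Stage 1: 30435 = 3 * 5 * 2029; number of divisors = (1+1) * (1+1) * (1+1) = 8; answer 8
Stage 2: B1 = 8; w = 6; total draws C(16,3) = 560; favorable C(6,3) = 20; P = 1/28; answer 1/28
Stage 3: B2 = 1/28; threaded value p + q = 29; d = 12; 9*(12)^3 + 6*(12)^2 - 2*(12)^1 + 7 = (15552) + (864) + (-24) + (7) = 16399; answer 16399

16399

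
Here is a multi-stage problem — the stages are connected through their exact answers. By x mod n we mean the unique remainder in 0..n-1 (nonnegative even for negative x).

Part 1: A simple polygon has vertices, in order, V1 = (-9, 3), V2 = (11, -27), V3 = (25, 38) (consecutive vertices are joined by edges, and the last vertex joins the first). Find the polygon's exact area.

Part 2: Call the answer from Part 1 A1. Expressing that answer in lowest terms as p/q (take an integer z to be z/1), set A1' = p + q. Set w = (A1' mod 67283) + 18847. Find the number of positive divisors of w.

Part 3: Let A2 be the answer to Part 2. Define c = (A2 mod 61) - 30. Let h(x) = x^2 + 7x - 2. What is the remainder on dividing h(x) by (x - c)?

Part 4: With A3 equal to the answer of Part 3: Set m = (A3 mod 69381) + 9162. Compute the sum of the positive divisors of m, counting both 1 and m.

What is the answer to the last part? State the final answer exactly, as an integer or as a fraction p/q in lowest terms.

Part 1: cross terms: (-9*-27 - 11*3)=210, (11*38 - 25*-27)=1093, (25*3 - -9*38)=417; twice the area = |1720| = 1720; area = 860; answer 860
Part 2: A1 = 860; threaded value p + q = 861; w = 19708; 19708 = 2^2 * 13 * 379; number of divisors = (2+1) * (1+1) * (1+1) = 12; answer 12
Part 3: A2 = 12; c = -18; remainder = value at the root: 1*(-18)^2 + 7*(-18)^1 - 2 = (324) + (-126) + (-2) = 196; answer 196
Part 4: A3 = 196; m = 9358; 9358 = 2 * 4679; sigma = (1 + 2) * (1 + 4679) = 3 * 4680 = 14040; answer 14040

14040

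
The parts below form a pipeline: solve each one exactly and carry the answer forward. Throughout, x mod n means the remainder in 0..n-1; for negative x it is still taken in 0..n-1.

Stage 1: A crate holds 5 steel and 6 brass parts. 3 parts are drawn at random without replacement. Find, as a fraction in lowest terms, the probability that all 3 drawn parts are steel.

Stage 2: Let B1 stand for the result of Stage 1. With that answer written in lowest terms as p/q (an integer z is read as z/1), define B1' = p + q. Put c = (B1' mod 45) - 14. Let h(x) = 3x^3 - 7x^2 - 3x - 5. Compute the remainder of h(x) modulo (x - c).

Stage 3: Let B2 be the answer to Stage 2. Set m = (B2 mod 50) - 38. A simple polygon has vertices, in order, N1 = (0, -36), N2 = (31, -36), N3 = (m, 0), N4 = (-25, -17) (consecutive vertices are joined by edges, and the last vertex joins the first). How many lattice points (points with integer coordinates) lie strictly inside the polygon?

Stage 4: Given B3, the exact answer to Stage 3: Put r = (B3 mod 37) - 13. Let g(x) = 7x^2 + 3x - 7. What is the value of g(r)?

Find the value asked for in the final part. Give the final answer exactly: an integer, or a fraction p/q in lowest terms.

93

Stage 1: total draws C(11,3) = 165; favorable C(5,3) = 10; P = 2/33; answer 2/33
Stage 2: B1 = 2/33; threaded value p + q = 35; c = 21; remainder = value at the root: 3*(21)^3 - 7*(21)^2 - 3*(21)^1 - 5 = (27783) + (-3087) + (-63) + (-5) = 24628; answer 24628
Stage 3: B2 = 24628; m = -10; cross terms: (0*-36 - 31*-36)=1116, (31*0 - -10*-36)=-360, (-10*-17 - -25*0)=170, (-25*-36 - 0*-17)=900; twice the area = |1826| = 1826; area = 913; boundary points = 31 + 1 + 1 + 1 = 34; strictly interior points = area - boundary/2 + 1 = 897; answer 897
Stage 4: B3 = 897; r = -4; 7*(-4)^2 + 3*(-4)^1 - 7 = (112) + (-12) + (-7) = 93; answer 93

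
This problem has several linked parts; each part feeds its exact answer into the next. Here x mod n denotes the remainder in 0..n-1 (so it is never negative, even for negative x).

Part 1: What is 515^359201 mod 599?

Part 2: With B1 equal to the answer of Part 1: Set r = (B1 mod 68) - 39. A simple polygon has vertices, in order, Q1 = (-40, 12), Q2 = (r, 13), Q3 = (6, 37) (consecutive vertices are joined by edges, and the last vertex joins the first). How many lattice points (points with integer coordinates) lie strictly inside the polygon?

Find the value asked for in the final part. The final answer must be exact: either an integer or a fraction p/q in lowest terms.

363

Part 1: squarings mod 599: 515^1=515, 515^2=467, 515^4=53, 515^8=413, 515^16=453, 515^32=351, 515^64=406, 515^128=111, 515^256=341, 515^512=75, 515^1024=234, 515^2048=247, 515^4096=510, 515^8192=134, 515^16384=585, 515^32768=196, 515^65536=80, 515^131072=410, 515^262144=380; 515^359201 = 515^1 * 515^32 * 515^256 * 515^512 * 515^2048 * 515^4096 * 515^8192 * 515^16384 * 515^65536 * 515^262144 = 30 (mod 599); answer 30
Part 2: B1 = 30; r = -9; cross terms: (-40*13 - -9*12)=-412, (-9*37 - 6*13)=-411, (6*12 - -40*37)=1552; twice the area = |729| = 729; area = 729/2; boundary points = 1 + 3 + 1 = 5; strictly interior points = area - boundary/2 + 1 = 363; answer 363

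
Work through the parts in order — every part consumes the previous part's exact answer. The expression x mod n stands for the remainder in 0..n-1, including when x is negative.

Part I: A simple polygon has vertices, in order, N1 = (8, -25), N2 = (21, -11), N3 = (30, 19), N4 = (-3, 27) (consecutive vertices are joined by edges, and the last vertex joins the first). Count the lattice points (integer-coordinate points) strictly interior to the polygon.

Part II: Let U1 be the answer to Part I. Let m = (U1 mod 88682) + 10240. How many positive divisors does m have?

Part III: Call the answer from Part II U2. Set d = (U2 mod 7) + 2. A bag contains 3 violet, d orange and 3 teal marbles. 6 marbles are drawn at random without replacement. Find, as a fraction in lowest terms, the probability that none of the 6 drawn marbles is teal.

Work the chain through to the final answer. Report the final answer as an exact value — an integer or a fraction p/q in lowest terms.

2/13

Part I: cross terms: (8*-11 - 21*-25)=437, (21*19 - 30*-11)=729, (30*27 - -3*19)=867, (-3*-25 - 8*27)=-141; twice the area = |1892| = 1892; area = 946; boundary points = 1 + 3 + 1 + 1 = 6; strictly interior points = area - boundary/2 + 1 = 944; answer 944
Part II: U1 = 944; m = 11184; 11184 = 2^4 * 3 * 233; number of divisors = (4+1) * (1+1) * (1+1) = 20; answer 20
Part III: U2 = 20; d = 8; total draws C(14,6) = 3003; favorable C(11,6) = 462; P = 2/13; answer 2/13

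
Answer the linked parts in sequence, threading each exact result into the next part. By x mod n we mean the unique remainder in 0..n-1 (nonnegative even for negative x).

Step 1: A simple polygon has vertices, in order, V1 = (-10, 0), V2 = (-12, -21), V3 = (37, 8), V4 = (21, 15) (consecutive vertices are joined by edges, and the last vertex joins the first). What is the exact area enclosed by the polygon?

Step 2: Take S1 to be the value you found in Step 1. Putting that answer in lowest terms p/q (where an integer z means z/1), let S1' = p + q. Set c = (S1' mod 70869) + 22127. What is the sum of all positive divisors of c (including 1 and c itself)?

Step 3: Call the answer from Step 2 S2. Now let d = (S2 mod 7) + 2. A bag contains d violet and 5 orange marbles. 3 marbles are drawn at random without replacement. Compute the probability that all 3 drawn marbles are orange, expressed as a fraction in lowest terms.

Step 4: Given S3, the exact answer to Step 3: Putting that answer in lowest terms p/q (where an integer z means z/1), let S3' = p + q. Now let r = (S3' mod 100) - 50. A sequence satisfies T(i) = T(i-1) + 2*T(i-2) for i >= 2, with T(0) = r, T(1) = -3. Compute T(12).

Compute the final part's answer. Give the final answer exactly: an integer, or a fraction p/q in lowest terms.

Step 1: cross terms: (-10*-21 - -12*0)=210, (-12*8 - 37*-21)=681, (37*15 - 21*8)=387, (21*0 - -10*15)=150; twice the area = |1428| = 1428; area = 714; answer 714
Step 2: S1 = 714; threaded value p + q = 715; c = 22842; 22842 = 2 * 3^5 * 47; sigma = (1 + 2) * (1 + 3 + 9 + 27 + 81 + 243) * (1 + 47) = 3 * 364 * 48 = 52416; answer 52416
Step 3: S2 = 52416; d = 2; total draws C(7,3) = 35; favorable C(5,3) = 10; P = 2/7; answer 2/7
Step 4: S3 = 2/7; threaded value p + q = 9; r = -41; T(2) = 1*(-3) + 2*(-41) = -85; iterating: T(2)=-85, T(3)=-91, T(4)=-261, T(5)=-443, T(6)=-965, T(7)=-1851, T(8)=-3781, T(9)=-7483, T(10)=-15045, T(11)=-30011, T(12)=-60101; answer -60101

-60101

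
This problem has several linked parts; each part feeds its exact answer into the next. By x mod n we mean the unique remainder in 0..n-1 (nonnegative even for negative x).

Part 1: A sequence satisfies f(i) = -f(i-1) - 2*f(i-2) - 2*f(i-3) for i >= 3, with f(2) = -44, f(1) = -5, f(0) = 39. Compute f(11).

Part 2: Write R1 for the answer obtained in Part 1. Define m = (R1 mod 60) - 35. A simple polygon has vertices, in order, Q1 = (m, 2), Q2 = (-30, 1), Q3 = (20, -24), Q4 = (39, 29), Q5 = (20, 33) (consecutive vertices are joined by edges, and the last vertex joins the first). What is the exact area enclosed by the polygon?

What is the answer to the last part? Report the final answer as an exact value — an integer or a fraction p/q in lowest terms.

3311/2

Part 1: f(3) = -1*(-44) - 2*(-5) - 2*(39) = -24; iterating: f(3)=-24, f(4)=122, f(5)=14, f(6)=-210, f(7)=-62, f(8)=454, f(9)=90, f(10)=-874, f(11)=-214; answer -214
Part 2: R1 = -214; m = -9; cross terms: (-9*1 - -30*2)=51, (-30*-24 - 20*1)=700, (20*29 - 39*-24)=1516, (39*33 - 20*29)=707, (20*2 - -9*33)=337; twice the area = |3311| = 3311; area = 3311/2; answer 3311/2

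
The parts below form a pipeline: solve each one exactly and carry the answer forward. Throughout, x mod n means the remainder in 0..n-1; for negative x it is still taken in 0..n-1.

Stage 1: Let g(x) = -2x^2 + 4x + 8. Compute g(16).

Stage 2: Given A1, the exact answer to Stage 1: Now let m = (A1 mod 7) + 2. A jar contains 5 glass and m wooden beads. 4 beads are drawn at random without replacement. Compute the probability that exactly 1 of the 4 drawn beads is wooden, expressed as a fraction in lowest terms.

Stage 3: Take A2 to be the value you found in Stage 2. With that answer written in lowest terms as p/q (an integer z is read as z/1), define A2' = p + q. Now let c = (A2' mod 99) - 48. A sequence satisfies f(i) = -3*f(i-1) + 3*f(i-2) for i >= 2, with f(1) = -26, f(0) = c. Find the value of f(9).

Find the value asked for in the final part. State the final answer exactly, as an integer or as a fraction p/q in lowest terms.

Stage 1: -2*(16)^2 + 4*(16)^1 + 8 = (-512) + (64) + (8) = -440; answer -440
Stage 2: A1 = -440; m = 3; total draws C(8,4) = 70; favorable C(3,1)*C(5,3) = 30; P = 3/7; answer 3/7
Stage 3: A2 = 3/7; threaded value p + q = 10; c = -38; f(2) = -3*(-26) + 3*(-38) = -36; iterating: f(2)=-36, f(3)=30, f(4)=-198, f(5)=684, f(6)=-2646, f(7)=9990, f(8)=-37908, f(9)=143694; answer 143694

143694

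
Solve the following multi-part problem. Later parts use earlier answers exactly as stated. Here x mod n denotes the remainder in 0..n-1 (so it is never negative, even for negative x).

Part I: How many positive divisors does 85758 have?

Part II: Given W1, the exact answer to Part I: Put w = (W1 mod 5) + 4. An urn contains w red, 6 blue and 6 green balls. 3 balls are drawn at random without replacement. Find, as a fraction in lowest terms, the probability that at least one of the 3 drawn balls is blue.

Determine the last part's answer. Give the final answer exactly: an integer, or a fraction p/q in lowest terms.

Part I: 85758 = 2 * 3 * 14293; number of divisors = (1+1) * (1+1) * (1+1) = 8; answer 8
Part II: W1 = 8; w = 7; total draws C(19,3) = 969; complement C(13,3) = 286; favorable 969 - 286 = 683; P = 683/969; answer 683/969

683/969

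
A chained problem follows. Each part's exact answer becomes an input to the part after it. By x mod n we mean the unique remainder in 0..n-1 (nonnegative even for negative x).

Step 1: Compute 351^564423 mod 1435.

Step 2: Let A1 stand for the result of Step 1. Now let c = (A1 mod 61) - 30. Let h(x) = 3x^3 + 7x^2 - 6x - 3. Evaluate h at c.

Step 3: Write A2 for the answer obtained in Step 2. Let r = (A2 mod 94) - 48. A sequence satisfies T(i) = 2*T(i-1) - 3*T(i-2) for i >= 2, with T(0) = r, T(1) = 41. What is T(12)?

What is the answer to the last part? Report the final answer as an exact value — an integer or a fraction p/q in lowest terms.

Step 1: squarings mod 1435: 351^1=351, 351^2=1226, 351^4=631, 351^8=666, 351^16=141, 351^32=1226, 351^64=631, 351^128=666, 351^256=141, 351^512=1226, 351^1024=631, 351^2048=666, 351^4096=141, 351^8192=1226, 351^16384=631, 351^32768=666, 351^65536=141, 351^131072=1226, 351^262144=631, 351^524288=666; 351^564423 = 351^1 * 351^2 * 351^4 * 351^64 * 351^128 * 351^1024 * 351^2048 * 351^4096 * 351^32768 * 351^524288 = 1261 (mod 1435); answer 1261
Step 2: A1 = 1261; c = 11; 3*(11)^3 + 7*(11)^2 - 6*(11)^1 - 3 = (3993) + (847) + (-66) + (-3) = 4771; answer 4771
Step 3: A2 = 4771; r = 23; T(2) = 2*(41) - 3*(23) = 13; iterating: T(2)=13, T(3)=-97, T(4)=-233, T(5)=-175, T(6)=349, T(7)=1223, T(8)=1399, T(9)=-871, T(10)=-5939, T(11)=-9265, T(12)=-713; answer -713

-713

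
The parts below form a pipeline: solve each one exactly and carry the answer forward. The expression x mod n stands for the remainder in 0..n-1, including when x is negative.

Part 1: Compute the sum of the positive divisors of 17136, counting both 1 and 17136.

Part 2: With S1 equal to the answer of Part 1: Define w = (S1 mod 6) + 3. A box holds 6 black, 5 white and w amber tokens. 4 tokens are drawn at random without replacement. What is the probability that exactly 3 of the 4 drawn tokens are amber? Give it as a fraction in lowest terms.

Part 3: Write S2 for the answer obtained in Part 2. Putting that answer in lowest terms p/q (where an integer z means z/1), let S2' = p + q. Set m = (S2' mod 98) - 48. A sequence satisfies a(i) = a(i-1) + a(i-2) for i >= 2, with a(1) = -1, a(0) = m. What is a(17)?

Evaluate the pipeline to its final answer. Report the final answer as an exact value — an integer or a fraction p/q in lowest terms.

Part 1: 17136 = 2^4 * 3^2 * 7 * 17; sigma = (1 + 2 + 4 + 8 + 16) * (1 + 3 + 9) * (1 + 7) * (1 + 17) = 31 * 13 * 8 * 18 = 58032; answer 58032
Part 2: S1 = 58032; w = 3; total draws C(14,4) = 1001; favorable C(3,3)*C(11,1) = 11; P = 1/91; answer 1/91
Part 3: S2 = 1/91; threaded value p + q = 92; m = 44; a(2) = 1*(-1) + 1*(44) = 43; iterating: a(2)=43, a(3)=42, a(4)=85, a(5)=127, a(6)=212, a(7)=339, a(8)=551, a(9)=890, a(10)=1441, a(11)=2331, a(12)=3772, a(13)=6103, a(14)=9875, a(15)=15978, a(16)=25853, a(17)=41831; answer 41831

41831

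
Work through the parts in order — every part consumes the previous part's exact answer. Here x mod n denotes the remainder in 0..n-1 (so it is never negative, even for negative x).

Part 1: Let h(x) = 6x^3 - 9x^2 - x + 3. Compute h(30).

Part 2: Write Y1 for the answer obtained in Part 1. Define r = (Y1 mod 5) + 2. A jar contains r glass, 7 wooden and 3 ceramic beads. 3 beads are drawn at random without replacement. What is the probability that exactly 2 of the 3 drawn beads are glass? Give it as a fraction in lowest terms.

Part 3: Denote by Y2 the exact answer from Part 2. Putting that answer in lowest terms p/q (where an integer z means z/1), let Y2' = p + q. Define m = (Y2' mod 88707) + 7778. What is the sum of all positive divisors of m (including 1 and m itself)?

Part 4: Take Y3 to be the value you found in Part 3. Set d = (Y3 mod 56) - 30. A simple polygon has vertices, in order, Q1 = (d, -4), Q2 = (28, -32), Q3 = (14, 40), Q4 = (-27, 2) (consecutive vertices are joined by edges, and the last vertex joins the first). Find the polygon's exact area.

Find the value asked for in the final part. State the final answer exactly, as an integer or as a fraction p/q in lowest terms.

Part 1: 6*(30)^3 - 9*(30)^2 - 1*(30)^1 + 3 = (162000) + (-8100) + (-30) + (3) = 153873; answer 153873
Part 2: Y1 = 153873; r = 5; total draws C(15,3) = 455; favorable C(5,2)*C(10,1) = 100; P = 20/91; answer 20/91
Part 3: Y2 = 20/91; threaded value p + q = 111; m = 7889; 7889 = 7^3 * 23; sigma = (1 + 7 + 49 + 343) * (1 + 23) = 400 * 24 = 9600; answer 9600
Part 4: Y3 = 9600; d = -6; cross terms: (-6*-32 - 28*-4)=304, (28*40 - 14*-32)=1568, (14*2 - -27*40)=1108, (-27*-4 - -6*2)=120; twice the area = |3100| = 3100; area = 1550; answer 1550

1550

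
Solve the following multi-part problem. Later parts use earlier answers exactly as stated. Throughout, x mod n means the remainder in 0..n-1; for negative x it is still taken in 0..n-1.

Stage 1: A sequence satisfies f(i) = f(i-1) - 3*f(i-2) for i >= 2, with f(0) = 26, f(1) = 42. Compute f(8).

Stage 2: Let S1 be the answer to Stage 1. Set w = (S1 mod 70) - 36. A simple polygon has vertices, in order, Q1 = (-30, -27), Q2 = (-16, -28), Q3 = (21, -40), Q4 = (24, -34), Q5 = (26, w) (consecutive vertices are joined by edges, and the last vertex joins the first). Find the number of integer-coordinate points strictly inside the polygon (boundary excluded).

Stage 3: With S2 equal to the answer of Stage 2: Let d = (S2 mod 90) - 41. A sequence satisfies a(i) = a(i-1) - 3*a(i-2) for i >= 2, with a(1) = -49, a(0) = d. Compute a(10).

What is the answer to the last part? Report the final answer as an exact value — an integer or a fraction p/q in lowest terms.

-1963

Stage 1: f(2) = 1*(42) - 3*(26) = -36; iterating: f(2)=-36, f(3)=-162, f(4)=-54, f(5)=432, f(6)=594, f(7)=-702, f(8)=-2484; answer -2484
Stage 2: S1 = -2484; w = 0; cross terms: (-30*-28 - -16*-27)=408, (-16*-40 - 21*-28)=1228, (21*-34 - 24*-40)=246, (24*0 - 26*-34)=884, (26*-27 - -30*0)=-702; twice the area = |2064| = 2064; area = 1032; boundary points = 1 + 1 + 3 + 2 + 1 = 8; strictly interior points = area - boundary/2 + 1 = 1029; answer 1029
Stage 3: S2 = 1029; d = -2; a(2) = 1*(-49) - 3*(-2) = -43; iterating: a(2)=-43, a(3)=104, a(4)=233, a(5)=-79, a(6)=-778, a(7)=-541, a(8)=1793, a(9)=3416, a(10)=-1963; answer -1963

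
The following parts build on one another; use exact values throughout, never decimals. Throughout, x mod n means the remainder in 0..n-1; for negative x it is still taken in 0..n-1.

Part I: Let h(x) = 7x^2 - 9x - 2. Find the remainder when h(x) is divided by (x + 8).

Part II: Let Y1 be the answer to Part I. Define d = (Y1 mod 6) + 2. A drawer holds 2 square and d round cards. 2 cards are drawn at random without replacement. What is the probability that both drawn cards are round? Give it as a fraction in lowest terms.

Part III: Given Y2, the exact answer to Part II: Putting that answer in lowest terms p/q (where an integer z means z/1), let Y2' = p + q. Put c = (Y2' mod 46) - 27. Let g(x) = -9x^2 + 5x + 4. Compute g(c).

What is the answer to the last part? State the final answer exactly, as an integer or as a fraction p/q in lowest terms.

Part I: remainder = value at the root: 7*(-8)^2 - 9*(-8)^1 - 2 = (448) + (72) + (-2) = 518; answer 518
Part II: Y1 = 518; d = 4; total draws C(6,2) = 15; favorable C(4,2) = 6; P = 2/5; answer 2/5
Part III: Y2 = 2/5; threaded value p + q = 7; c = -20; -9*(-20)^2 + 5*(-20)^1 + 4 = (-3600) + (-100) + (4) = -3696; answer -3696

-3696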